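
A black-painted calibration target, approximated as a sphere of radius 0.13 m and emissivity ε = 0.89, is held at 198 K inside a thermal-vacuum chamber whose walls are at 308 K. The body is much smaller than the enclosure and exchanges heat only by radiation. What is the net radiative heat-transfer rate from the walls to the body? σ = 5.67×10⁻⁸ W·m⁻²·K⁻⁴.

P_net ≈ 80.0 W

For a small grey body in a large enclosure: P_net = εσA(T_body⁴ − T_wall⁴).
A = 4πr² = 0.2124 m²; T_body⁴ − T_wall⁴ = 1.537×10⁹ − 8.999×10⁹ = -7.462×10⁹ K⁴.
|P_net| = 0.89·5.67×10⁻⁸·0.2124·7.462×10⁹.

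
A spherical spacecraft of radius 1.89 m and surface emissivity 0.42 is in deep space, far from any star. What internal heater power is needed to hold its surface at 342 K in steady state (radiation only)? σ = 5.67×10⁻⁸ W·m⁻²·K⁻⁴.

P ≈ 14600 W

P = εσ·4πr²·T⁴.
4πr² = 44.89 m²; T⁴ = 1.368×10¹⁰ K⁴.
P = 0.42·5.67×10⁻⁸·44.89·1.368×10¹⁰.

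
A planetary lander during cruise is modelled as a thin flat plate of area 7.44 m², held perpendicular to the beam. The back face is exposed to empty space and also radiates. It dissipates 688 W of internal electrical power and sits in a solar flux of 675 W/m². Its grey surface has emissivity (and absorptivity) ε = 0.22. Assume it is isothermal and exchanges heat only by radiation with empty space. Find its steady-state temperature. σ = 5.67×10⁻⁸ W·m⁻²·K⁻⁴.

T ≈ 313 K

At steady state, absorbed solar power + internal power = radiated power.
Absorbed: α·S·A_cross = 0.22·675·7.440 = 1105 W (cross-section A).
Total input = 1105 + 688 = 1793 W.
Radiated: εσ·A_surf·T⁴ with A_surf = 2A = 14.88 m².
T⁴ = 1793/(0.22·5.67×10⁻⁸·14.88) = 9.659×10⁹ K⁴.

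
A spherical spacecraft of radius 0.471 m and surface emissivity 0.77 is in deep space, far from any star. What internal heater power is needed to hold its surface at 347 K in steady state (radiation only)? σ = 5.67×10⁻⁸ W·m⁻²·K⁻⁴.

P ≈ 1760 W

P = εσ·4πr²·T⁴.
4πr² = 2.788 m²; T⁴ = 1.450×10¹⁰ K⁴.
P = 0.77·5.67×10⁻⁸·2.788·1.450×10¹⁰.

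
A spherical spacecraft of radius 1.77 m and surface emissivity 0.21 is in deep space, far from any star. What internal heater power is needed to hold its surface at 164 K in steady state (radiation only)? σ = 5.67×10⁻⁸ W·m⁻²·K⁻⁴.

P ≈ 339 W

P = εσ·4πr²·T⁴.
4πr² = 39.37 m²; T⁴ = 7.234×10⁸ K⁴.
P = 0.21·5.67×10⁻⁸·39.37·7.234×10⁸.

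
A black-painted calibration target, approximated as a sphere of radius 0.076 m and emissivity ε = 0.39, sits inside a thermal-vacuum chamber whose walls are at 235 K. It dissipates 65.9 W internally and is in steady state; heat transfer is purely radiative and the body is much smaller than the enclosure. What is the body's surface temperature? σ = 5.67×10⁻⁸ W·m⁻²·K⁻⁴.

T ≈ 458 K

For a small grey body in a large enclosure, net radiated power = εσA(T⁴ − T_w⁴).
Steady state: P = εσA(T⁴ − T_w⁴) with A = 4πr² = 0.07258 m².
T⁴ = P/(εσA) + T_w⁴ = 65.9/(0.39·5.67×10⁻⁸·0.07258) + (235)⁴
    = 4.106×10¹⁰ + 3.050×10⁹ = 4.411×10¹⁰ K⁴.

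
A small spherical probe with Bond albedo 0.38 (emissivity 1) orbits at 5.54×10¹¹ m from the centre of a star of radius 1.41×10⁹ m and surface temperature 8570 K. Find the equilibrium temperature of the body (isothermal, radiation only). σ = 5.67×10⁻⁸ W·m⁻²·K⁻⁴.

T ≈ 271 K

The star's surface emits σT_*⁴; at distance d the flux is S = σT_*⁴(R_*/d)².
S = 5.67×10⁻⁸·(8570)⁴·(1.41×10⁹/5.54×10¹¹)² = 1981 W/m².
For an isothermal sphere T⁴ = (1−a)S/(4σ) = 5.416×10⁹ K⁴.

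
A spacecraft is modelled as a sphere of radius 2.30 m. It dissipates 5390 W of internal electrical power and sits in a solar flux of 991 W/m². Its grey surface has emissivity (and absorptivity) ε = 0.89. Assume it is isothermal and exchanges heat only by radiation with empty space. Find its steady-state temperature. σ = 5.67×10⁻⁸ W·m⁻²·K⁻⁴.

T ≈ 278 K

At steady state, absorbed solar power + internal power = radiated power.
Absorbed: α·S·A_cross = 0.89·991·16.62 = 14660 W (cross-section πr²).
Total input = 14660 + 5390 = 20050 W.
Radiated: εσ·A_surf·T⁴ with A_surf = 4πr² = 66.48 m².
T⁴ = 20050/(0.89·5.67×10⁻⁸·66.48) = 5.976×10⁹ K⁴.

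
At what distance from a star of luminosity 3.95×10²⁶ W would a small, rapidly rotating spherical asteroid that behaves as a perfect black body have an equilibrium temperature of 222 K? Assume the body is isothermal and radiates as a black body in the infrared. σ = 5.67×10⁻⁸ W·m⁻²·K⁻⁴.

d ≈ 2.39×10¹¹ m

For an isothermal black-emitting sphere, (1−a)S·πr² = σ·4πr²·T⁴ ⇒ S = 4σT⁴/(1−a).
S = 4·5.67×10⁻⁸·(222)⁴/1.00 = 550.9 W/m².
Flux falls as S = L/(4πd²), so d = √(L/(4πS)) = √(3.95×10²⁶/(4π·550.9)).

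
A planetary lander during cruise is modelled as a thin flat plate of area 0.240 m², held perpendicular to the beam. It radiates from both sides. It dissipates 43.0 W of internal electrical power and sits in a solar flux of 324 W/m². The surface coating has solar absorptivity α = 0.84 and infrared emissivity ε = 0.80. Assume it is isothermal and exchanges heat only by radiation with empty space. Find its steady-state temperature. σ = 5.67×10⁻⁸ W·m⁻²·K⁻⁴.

T ≈ 266 K

At steady state, absorbed solar power + internal power = radiated power.
Absorbed: α·S·A_cross = 0.84·324·0.2400 = 65.32 W (cross-section A).
Total input = 65.32 + 43.0 = 108.3 W.
Radiated: εσ·A_surf·T⁴ with A_surf = 2A = 0.4800 m².
T⁴ = 108.3/(0.80·5.67×10⁻⁸·0.4800) = 4.975×10⁹ K⁴.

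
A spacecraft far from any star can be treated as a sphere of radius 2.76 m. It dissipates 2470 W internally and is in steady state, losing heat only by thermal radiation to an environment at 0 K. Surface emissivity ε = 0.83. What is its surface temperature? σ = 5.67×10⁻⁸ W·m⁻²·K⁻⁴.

Steady state: internal power = radiated power, P = εσA T⁴.
Radiating area A = 4πr² = 95.73 m².
T⁴ = P/(εσA) = 2470/(0.83·5.67×10⁻⁸·95.73) = 5.483×10⁸ K⁴.
T = (5.483×10⁸)^(1/4).

T ≈ 153 K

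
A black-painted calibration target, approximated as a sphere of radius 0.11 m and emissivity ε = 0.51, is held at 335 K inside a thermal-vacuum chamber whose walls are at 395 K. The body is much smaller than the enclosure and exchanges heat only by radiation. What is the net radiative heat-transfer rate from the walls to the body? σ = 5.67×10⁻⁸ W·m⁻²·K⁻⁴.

For a small grey body in a large enclosure: P_net = εσA(T_body⁴ − T_wall⁴).
A = 4πr² = 0.1521 m²; T_body⁴ − T_wall⁴ = 1.259×10¹⁰ − 2.434×10¹⁰ = -1.175×10¹⁰ K⁴.
|P_net| = 0.51·5.67×10⁻⁸·0.1521·1.175×10¹⁰.

P_net ≈ 51.7 W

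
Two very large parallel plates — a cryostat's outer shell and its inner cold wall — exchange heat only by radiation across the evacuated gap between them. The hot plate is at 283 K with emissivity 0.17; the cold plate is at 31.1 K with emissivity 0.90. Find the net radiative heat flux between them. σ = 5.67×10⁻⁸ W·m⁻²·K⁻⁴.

For two infinite grey parallel plates, q = σ(T₁⁴ − T₂⁴)/(1/ε₁ + 1/ε₂ − 1).
T₁⁴ − T₂⁴ = 6.414×10⁹ − 9.355×10⁵ = 6.413×10⁹ K⁴.
1/ε₁ + 1/ε₂ − 1 = 5.882 + 1.111 − 1 = 5.993.
q = 5.67×10⁻⁸ × 6.413×10⁹ / 5.993.

q ≈ 60.7 W/m²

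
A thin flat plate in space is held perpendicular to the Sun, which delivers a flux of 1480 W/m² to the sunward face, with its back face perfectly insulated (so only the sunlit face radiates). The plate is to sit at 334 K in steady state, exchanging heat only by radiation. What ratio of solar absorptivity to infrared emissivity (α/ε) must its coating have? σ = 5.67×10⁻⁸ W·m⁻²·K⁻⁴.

α/ε ≈ 0.477

Balance: αS·A = εσ·1A·T⁴ ⇒ α/ε = σT⁴/S.
α/ε = 5.67×10⁻⁸·(334)⁴/1480 = 5.67×10⁻⁸·1.244×10¹⁰/1480.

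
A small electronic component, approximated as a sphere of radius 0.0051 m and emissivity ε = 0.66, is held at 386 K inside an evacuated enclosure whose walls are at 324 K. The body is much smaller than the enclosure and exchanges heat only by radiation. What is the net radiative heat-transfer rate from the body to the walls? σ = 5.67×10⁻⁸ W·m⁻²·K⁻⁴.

P_net ≈ 0.137 W

For a small grey body in a large enclosure: P_net = εσA(T_body⁴ − T_wall⁴).
A = 4πr² = 3.269×10⁻⁴ m²; T_body⁴ − T_wall⁴ = 2.220×10¹⁰ − 1.102×10¹⁰ = 1.118×10¹⁰ K⁴.
|P_net| = 0.66·5.67×10⁻⁸·3.269×10⁻⁴·1.118×10¹⁰.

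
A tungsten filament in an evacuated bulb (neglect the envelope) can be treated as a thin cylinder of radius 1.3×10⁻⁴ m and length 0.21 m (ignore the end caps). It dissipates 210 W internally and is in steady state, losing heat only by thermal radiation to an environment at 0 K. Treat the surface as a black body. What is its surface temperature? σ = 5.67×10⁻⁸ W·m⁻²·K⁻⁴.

T ≈ 2160 K

Steady state: internal power = radiated power, P = εσA T⁴.
Radiating area A = 2πrL = 1.715×10⁻⁴ m².
T⁴ = P/(εσA) = 210/(1.0·5.67×10⁻⁸·1.715×10⁻⁴) = 2.159×10¹³ K⁴.
T = (2.159×10¹³)^(1/4).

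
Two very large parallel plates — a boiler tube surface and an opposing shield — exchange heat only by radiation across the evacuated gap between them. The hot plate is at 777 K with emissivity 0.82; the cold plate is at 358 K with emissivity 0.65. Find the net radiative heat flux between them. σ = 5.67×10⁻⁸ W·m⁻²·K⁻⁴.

For two infinite grey parallel plates, q = σ(T₁⁴ − T₂⁴)/(1/ε₁ + 1/ε₂ − 1).
T₁⁴ − T₂⁴ = 3.645×10¹¹ − 1.643×10¹⁰ = 3.481×10¹¹ K⁴.
1/ε₁ + 1/ε₂ − 1 = 1.220 + 1.538 − 1 = 1.758.
q = 5.67×10⁻⁸ × 3.481×10¹¹ / 1.758.

q ≈ 11200 W/m²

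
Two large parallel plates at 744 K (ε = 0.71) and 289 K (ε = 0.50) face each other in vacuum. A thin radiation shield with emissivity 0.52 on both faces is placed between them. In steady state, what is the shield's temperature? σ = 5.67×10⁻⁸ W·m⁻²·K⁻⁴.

T_s ≈ 645 K

In steady state the net flux on the hot side equals that on the cold side.
σ(T₁⁴−T_s⁴)/D₁ = σ(T_s⁴−T₂⁴)/D₂, with D₁ = 1/ε₁+1/ε_s−1 = 2.332, D₂ = 1/ε_s+1/ε₂−1 = 2.923.
Solve for T_s⁴: T_s⁴ = (D₂·T₁⁴ + D₁·T₂⁴)/(D₁+D₂) = 1.735×10¹¹ K⁴.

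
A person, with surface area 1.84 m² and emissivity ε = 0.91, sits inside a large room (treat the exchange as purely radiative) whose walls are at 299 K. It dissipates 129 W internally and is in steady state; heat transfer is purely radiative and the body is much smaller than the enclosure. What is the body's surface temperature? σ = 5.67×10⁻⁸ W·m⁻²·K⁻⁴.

For a small grey body in a large enclosure, net radiated power = εσA(T⁴ − T_w⁴).
Steady state: P = εσA(T⁴ − T_w⁴) with A = 1.84 m².
T⁴ = P/(εσA) + T_w⁴ = 129/(0.91·5.67×10⁻⁸·1.840) + (299)⁴
    = 1.359×10⁹ + 7.993×10⁹ = 9.351×10⁹ K⁴.

T ≈ 311 K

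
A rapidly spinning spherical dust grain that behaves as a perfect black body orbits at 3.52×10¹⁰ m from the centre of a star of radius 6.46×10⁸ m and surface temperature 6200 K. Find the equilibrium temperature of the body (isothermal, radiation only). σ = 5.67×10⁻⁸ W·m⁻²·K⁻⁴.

T ≈ 594 K

The star's surface emits σT_*⁴; at distance d the flux is S = σT_*⁴(R_*/d)².
S = 5.67×10⁻⁸·(6200)⁴·(6.46×10⁸/3.52×10¹⁰)² = 28220 W/m².
For an isothermal sphere T⁴ = (1−a)S/(4σ) = 1.244×10¹¹ K⁴.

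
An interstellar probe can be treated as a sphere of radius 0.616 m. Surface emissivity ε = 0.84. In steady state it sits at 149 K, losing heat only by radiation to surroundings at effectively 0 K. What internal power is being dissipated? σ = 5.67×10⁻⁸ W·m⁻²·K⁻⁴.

P ≈ 112 W

Steady state: P = εσA T⁴.
A = 4πr² = 4.768 m²; T⁴ = (149)⁴ = 4.929×10⁸ K⁴.
P = 0.84 × 5.67×10⁻⁸ × 4.768 × 4.929×10⁸.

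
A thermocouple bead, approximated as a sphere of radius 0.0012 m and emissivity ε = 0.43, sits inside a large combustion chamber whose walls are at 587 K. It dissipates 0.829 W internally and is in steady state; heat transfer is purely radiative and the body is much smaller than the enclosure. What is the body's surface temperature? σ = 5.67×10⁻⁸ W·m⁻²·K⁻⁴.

For a small grey body in a large enclosure, net radiated power = εσA(T⁴ − T_w⁴).
Steady state: P = εσA(T⁴ − T_w⁴) with A = 4πr² = 1.810×10⁻⁵ m².
T⁴ = P/(εσA) + T_w⁴ = 0.829/(0.43·5.67×10⁻⁸·1.810×10⁻⁵) + (587)⁴
    = 1.879×10¹² + 1.187×10¹¹ = 1.998×10¹² K⁴.

T ≈ 1190 K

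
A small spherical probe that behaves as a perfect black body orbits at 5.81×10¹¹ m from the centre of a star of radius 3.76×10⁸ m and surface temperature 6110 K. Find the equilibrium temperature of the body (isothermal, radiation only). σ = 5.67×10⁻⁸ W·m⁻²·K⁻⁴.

The star's surface emits σT_*⁴; at distance d the flux is S = σT_*⁴(R_*/d)².
S = 5.67×10⁻⁸·(6110)⁴·(3.76×10⁸/5.81×10¹¹)² = 33.10 W/m².
For an isothermal sphere T⁴ = (1−a)S/(4σ) = 1.459×10⁸ K⁴.

T ≈ 110 K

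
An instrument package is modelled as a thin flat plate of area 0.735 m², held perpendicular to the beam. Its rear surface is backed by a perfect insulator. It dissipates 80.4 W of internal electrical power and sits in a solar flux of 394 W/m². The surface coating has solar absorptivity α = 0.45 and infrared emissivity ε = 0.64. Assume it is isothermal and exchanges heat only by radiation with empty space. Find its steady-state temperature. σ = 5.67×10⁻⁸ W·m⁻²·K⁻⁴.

At steady state, absorbed solar power + internal power = radiated power.
Absorbed: α·S·A_cross = 0.45·394·0.7350 = 130.3 W (cross-section A).
Total input = 130.3 + 80.4 = 210.7 W.
Radiated: εσ·A_surf·T⁴ with A_surf = A = 0.7350 m².
T⁴ = 210.7/(0.64·5.67×10⁻⁸·0.7350) = 7.900×10⁹ K⁴.

T ≈ 298 K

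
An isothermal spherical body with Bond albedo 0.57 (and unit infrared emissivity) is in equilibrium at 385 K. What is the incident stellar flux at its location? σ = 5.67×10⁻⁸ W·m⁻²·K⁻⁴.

(1−a)S·πr² = σ·4πr²·T⁴ ⇒ S = 4σT⁴/(1−a).
S = 4·5.67×10⁻⁸·2.197×10¹⁰/0.430.

S ≈ 11600 W/m²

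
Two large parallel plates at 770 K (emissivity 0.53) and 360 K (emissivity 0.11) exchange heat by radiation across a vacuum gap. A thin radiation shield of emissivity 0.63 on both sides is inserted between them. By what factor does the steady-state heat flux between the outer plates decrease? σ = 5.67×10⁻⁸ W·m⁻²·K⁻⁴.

Without shield: q₀ = σΔ(T⁴)/(1/ε₁+1/ε₂−1) with denominator 9.978.
With shield the two gaps are in series; the resistances add: (1/ε₁+1/ε_s−1)+(1/ε_s+1/ε₂−1) = 2.474+9.678 = 12.15.
Heat-flux ratio q₀/q = 12.15/9.978.

factor ≈ 1.22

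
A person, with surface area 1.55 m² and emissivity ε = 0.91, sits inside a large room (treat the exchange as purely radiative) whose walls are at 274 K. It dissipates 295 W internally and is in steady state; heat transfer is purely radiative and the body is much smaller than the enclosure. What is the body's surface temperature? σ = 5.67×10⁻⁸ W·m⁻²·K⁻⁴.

T ≈ 311 K

For a small grey body in a large enclosure, net radiated power = εσA(T⁴ − T_w⁴).
Steady state: P = εσA(T⁴ − T_w⁴) with A = 1.55 m².
T⁴ = P/(εσA) + T_w⁴ = 295/(0.91·5.67×10⁻⁸·1.550) + (274)⁴
    = 3.689×10⁹ + 5.636×10⁹ = 9.325×10⁹ K⁴.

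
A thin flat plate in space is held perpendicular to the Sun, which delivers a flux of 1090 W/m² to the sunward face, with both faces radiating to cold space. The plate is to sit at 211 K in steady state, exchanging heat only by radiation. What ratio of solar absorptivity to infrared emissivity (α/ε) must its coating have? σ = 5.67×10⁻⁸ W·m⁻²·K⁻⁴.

Balance: αS·A = εσ·2A·T⁴ ⇒ α/ε = 2σT⁴/S.
α/ε = 2·5.67×10⁻⁸·(211)⁴/1090 = 2·5.67×10⁻⁸·1.982×10⁹/1090.

α/ε ≈ 0.206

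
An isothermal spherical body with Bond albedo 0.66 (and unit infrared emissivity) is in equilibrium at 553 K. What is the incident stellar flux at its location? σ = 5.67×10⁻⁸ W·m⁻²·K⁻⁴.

S ≈ 62400 W/m²

(1−a)S·πr² = σ·4πr²·T⁴ ⇒ S = 4σT⁴/(1−a).
S = 4·5.67×10⁻⁸·9.352×10¹⁰/0.340.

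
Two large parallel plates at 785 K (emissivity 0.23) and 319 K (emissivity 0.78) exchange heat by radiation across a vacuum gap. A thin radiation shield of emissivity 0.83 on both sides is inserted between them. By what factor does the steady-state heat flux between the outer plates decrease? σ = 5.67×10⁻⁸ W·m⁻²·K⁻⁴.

Without shield: q₀ = σΔ(T⁴)/(1/ε₁+1/ε₂−1) with denominator 4.630.
With shield the two gaps are in series; the resistances add: (1/ε₁+1/ε_s−1)+(1/ε_s+1/ε₂−1) = 4.553+1.487 = 6.040.
Heat-flux ratio q₀/q = 6.040/4.630.

factor ≈ 1.30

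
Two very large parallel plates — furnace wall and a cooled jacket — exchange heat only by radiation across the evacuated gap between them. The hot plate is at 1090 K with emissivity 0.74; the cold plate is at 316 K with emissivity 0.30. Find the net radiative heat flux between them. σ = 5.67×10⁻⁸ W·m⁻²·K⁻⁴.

For two infinite grey parallel plates, q = σ(T₁⁴ − T₂⁴)/(1/ε₁ + 1/ε₂ − 1).
T₁⁴ − T₂⁴ = 1.412×10¹² − 9.971×10⁹ = 1.402×10¹² K⁴.
1/ε₁ + 1/ε₂ − 1 = 1.351 + 3.333 − 1 = 3.685.
q = 5.67×10⁻⁸ × 1.402×10¹² / 3.685.

q ≈ 21600 W/m²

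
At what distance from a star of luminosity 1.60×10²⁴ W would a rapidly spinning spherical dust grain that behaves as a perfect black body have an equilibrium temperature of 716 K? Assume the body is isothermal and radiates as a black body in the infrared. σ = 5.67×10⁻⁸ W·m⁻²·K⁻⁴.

d ≈ 1.46×10⁹ m

For an isothermal black-emitting sphere, (1−a)S·πr² = σ·4πr²·T⁴ ⇒ S = 4σT⁴/(1−a).
S = 4·5.67×10⁻⁸·(716)⁴/1.00 = 59610 W/m².
Flux falls as S = L/(4πd²), so d = √(L/(4πS)) = √(1.60×10²⁴/(4π·59610)).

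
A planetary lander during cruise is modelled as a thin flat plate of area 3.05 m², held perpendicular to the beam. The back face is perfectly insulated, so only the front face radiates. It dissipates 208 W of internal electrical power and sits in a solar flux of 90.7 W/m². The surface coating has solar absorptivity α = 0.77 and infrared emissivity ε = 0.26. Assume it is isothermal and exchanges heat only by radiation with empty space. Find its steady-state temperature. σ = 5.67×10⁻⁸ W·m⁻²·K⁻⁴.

T ≈ 311 K

At steady state, absorbed solar power + internal power = radiated power.
Absorbed: α·S·A_cross = 0.77·90.7·3.050 = 213.0 W (cross-section A).
Total input = 213.0 + 208 = 421.0 W.
Radiated: εσ·A_surf·T⁴ with A_surf = A = 3.050 m².
T⁴ = 421.0/(0.26·5.67×10⁻⁸·3.050) = 9.363×10⁹ K⁴.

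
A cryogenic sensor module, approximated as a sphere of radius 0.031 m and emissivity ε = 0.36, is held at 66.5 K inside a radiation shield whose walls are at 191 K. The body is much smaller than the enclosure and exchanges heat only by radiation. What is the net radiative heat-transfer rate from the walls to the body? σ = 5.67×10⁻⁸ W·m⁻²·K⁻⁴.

For a small grey body in a large enclosure: P_net = εσA(T_body⁴ − T_wall⁴).
A = 4πr² = 0.01208 m²; T_body⁴ − T_wall⁴ = 1.956×10⁷ − 1.331×10⁹ = -1.311×10⁹ K⁴.
|P_net| = 0.36·5.67×10⁻⁸·0.01208·1.311×10⁹.

P_net ≈ 0.323 W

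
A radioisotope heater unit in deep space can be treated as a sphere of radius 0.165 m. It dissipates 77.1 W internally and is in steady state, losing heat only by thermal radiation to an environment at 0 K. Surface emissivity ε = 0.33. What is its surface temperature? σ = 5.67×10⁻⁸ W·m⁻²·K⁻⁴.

T ≈ 331 K

Steady state: internal power = radiated power, P = εσA T⁴.
Radiating area A = 4πr² = 0.3421 m².
T⁴ = P/(εσA) = 77.1/(0.33·5.67×10⁻⁸·0.3421) = 1.204×10¹⁰ K⁴.
T = (1.204×10¹⁰)^(1/4).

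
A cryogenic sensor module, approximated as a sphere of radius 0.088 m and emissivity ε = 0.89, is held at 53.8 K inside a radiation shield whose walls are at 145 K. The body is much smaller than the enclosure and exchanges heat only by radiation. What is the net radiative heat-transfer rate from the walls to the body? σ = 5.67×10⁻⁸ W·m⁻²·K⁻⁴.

P_net ≈ 2.13 W

For a small grey body in a large enclosure: P_net = εσA(T_body⁴ − T_wall⁴).
A = 4πr² = 0.09731 m²; T_body⁴ − T_wall⁴ = 8.378×10⁶ − 4.421×10⁸ = -4.337×10⁸ K⁴.
|P_net| = 0.89·5.67×10⁻⁸·0.09731·4.337×10⁸.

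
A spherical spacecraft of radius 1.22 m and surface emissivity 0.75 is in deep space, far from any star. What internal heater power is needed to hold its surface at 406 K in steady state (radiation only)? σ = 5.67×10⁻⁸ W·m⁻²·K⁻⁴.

P = εσ·4πr²·T⁴.
4πr² = 18.70 m²; T⁴ = 2.717×10¹⁰ K⁴.
P = 0.75·5.67×10⁻⁸·18.70·2.717×10¹⁰.

P ≈ 21600 W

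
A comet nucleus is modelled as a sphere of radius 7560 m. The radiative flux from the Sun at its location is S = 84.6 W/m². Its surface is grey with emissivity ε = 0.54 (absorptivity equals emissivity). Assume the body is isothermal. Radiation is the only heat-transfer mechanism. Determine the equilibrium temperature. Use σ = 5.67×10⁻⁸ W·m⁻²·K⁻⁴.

T ≈ 139 K

At equilibrium, absorbed power = emitted power.
Absorbing cross-section = πr² = 1.796×10⁸ m²; emitting surface = 4πr² = 7.182×10⁸ m² (ratio 4).
εS·A_cross = εσ·A_surf·T⁴  ⇒  T⁴ = S/(4σ)   (ε cancels).
T⁴ = 84.6/(4·5.67×10⁻⁸) = 3.730×10⁸ K⁴.
T = (3.730×10⁸)^(1/4).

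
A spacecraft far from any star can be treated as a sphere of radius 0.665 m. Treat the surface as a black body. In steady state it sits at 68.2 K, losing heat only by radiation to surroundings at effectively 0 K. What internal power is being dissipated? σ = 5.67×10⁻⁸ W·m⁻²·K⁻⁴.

Steady state: P = εσA T⁴.
A = 4πr² = 5.557 m²; T⁴ = (68.2)⁴ = 2.163×10⁷ K⁴.
P = 1.0 × 5.67×10⁻⁸ × 5.557 × 2.163×10⁷.

P ≈ 6.82 W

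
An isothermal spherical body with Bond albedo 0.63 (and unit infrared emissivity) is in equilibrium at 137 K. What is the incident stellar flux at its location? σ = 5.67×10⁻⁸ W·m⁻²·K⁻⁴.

(1−a)S·πr² = σ·4πr²·T⁴ ⇒ S = 4σT⁴/(1−a).
S = 4·5.67×10⁻⁸·3.523×10⁸/0.370.

S ≈ 216 W/m²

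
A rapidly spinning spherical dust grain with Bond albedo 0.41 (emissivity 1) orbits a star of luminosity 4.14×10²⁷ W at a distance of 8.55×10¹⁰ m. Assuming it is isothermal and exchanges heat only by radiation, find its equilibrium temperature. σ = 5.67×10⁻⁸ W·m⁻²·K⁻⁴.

T ≈ 585 K

First find the stellar flux at distance d: S = L/(4πd²) = 4.14×10²⁷/(4π·(8.55×10¹⁰)²) = 45070 W/m².
For an isothermal sphere, absorbed (1−a)S·πr² = emitted σ·4πr²·T⁴, so T⁴ = (1−a)S/(4σ).
T⁴ = 0.590·45070/(4·5.67×10⁻⁸) = 1.172×10¹¹ K⁴.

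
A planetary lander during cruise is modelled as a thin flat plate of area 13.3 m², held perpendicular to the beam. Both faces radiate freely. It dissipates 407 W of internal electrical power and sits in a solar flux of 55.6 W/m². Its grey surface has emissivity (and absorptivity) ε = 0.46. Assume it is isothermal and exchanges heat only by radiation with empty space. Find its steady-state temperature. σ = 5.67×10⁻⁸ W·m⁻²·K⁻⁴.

T ≈ 181 K

At steady state, absorbed solar power + internal power = radiated power.
Absorbed: α·S·A_cross = 0.46·55.6·13.30 = 340.2 W (cross-section A).
Total input = 340.2 + 407 = 747.2 W.
Radiated: εσ·A_surf·T⁴ with A_surf = 2A = 26.60 m².
T⁴ = 747.2/(0.46·5.67×10⁻⁸·26.60) = 1.077×10⁹ K⁴.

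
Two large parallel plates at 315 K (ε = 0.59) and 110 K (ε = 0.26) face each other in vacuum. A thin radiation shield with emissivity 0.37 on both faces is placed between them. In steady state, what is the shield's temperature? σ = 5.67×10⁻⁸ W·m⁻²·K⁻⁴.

In steady state the net flux on the hot side equals that on the cold side.
σ(T₁⁴−T_s⁴)/D₁ = σ(T_s⁴−T₂⁴)/D₂, with D₁ = 1/ε₁+1/ε_s−1 = 3.398, D₂ = 1/ε_s+1/ε₂−1 = 5.549.
Solve for T_s⁴: T_s⁴ = (D₂·T₁⁴ + D₁·T₂⁴)/(D₁+D₂) = 6.162×10⁹ K⁴.

T_s ≈ 280 K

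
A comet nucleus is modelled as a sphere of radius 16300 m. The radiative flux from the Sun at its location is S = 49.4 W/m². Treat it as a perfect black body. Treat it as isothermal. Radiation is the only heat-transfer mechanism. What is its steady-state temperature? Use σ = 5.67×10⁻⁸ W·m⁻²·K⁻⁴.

T ≈ 121 K

At equilibrium, absorbed power = emitted power.
Absorbing cross-section = πr² = 8.347×10⁸ m²; emitting surface = 4πr² = 3.339×10⁹ m² (ratio 4).
S·A_cross = εσ·A_surf·T⁴  ⇒  T⁴ = S/(4σ).
T⁴ = 1.00·49.4/(4·5.67×10⁻⁸) = 2.178×10⁸ K⁴.
T = (2.178×10⁸)^(1/4).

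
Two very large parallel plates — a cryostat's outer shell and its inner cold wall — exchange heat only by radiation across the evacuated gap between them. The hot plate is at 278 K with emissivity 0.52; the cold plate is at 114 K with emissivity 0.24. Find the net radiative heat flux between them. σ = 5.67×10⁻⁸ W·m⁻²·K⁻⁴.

q ≈ 64.7 W/m²

For two infinite grey parallel plates, q = σ(T₁⁴ − T₂⁴)/(1/ε₁ + 1/ε₂ − 1).
T₁⁴ − T₂⁴ = 5.973×10⁹ − 1.689×10⁸ = 5.804×10⁹ K⁴.
1/ε₁ + 1/ε₂ − 1 = 1.923 + 4.167 − 1 = 5.090.
q = 5.67×10⁻⁸ × 5.804×10⁹ / 5.090.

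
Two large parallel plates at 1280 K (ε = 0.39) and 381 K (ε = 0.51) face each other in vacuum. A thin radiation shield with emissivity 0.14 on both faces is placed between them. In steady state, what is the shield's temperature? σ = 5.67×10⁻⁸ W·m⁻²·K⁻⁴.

T_s ≈ 1070 K

In steady state the net flux on the hot side equals that on the cold side.
σ(T₁⁴−T_s⁴)/D₁ = σ(T_s⁴−T₂⁴)/D₂, with D₁ = 1/ε₁+1/ε_s−1 = 8.707, D₂ = 1/ε_s+1/ε₂−1 = 8.104.
Solve for T_s⁴: T_s⁴ = (D₂·T₁⁴ + D₁·T₂⁴)/(D₁+D₂) = 1.305×10¹² K⁴.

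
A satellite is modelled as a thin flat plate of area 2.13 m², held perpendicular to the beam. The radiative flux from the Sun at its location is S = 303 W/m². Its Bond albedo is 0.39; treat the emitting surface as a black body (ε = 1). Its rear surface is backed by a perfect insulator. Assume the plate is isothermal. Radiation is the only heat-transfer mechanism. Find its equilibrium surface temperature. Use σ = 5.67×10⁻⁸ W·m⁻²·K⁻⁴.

At equilibrium, absorbed power = emitted power.
Absorbing cross-section = A = 2.130 m²; emitting surface = A = 2.130 m² (ratio 1).
(1−a)S·A_cross = εσ·A_surf·T⁴  ⇒  T⁴ = (1−a)S/(1σ).
T⁴ = 0.610·303/(1·5.67×10⁻⁸) = 3.260×10⁹ K⁴.
T = (3.260×10⁹)^(1/4).

T ≈ 239 K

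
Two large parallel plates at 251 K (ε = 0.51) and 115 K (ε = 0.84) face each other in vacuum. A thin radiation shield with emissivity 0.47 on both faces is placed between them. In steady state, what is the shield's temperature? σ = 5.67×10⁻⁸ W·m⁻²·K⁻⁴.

T_s ≈ 206 K

In steady state the net flux on the hot side equals that on the cold side.
σ(T₁⁴−T_s⁴)/D₁ = σ(T_s⁴−T₂⁴)/D₂, with D₁ = 1/ε₁+1/ε_s−1 = 3.088, D₂ = 1/ε_s+1/ε₂−1 = 2.318.
Solve for T_s⁴: T_s⁴ = (D₂·T₁⁴ + D₁·T₂⁴)/(D₁+D₂) = 1.802×10⁹ K⁴.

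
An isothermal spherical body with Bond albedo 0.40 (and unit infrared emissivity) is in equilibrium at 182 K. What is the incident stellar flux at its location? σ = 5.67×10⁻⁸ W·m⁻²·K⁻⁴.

S ≈ 415 W/m²

(1−a)S·πr² = σ·4πr²·T⁴ ⇒ S = 4σT⁴/(1−a).
S = 4·5.67×10⁻⁸·1.097×10⁹/0.600.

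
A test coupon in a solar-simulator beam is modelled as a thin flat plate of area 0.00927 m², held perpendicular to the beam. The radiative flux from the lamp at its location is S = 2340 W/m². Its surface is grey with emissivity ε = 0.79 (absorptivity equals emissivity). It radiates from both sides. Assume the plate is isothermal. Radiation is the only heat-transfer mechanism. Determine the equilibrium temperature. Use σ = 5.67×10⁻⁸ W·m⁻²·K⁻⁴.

T ≈ 379 K

At equilibrium, absorbed power = emitted power.
Absorbing cross-section = A = 0.009270 m²; emitting surface = 2A = 0.01854 m² (ratio 2).
εS·A_cross = εσ·A_surf·T⁴  ⇒  T⁴ = S/(2σ)   (ε cancels).
T⁴ = 2340/(2·5.67×10⁻⁸) = 2.063×10¹⁰ K⁴.
T = (2.063×10¹⁰)^(1/4).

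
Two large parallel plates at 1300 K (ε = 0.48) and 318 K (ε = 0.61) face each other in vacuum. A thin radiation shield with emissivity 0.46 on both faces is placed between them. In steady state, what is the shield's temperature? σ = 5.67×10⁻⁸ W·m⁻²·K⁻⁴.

In steady state the net flux on the hot side equals that on the cold side.
σ(T₁⁴−T_s⁴)/D₁ = σ(T_s⁴−T₂⁴)/D₂, with D₁ = 1/ε₁+1/ε_s−1 = 3.257, D₂ = 1/ε_s+1/ε₂−1 = 2.813.
Solve for T_s⁴: T_s⁴ = (D₂·T₁⁴ + D₁·T₂⁴)/(D₁+D₂) = 1.329×10¹² K⁴.

T_s ≈ 1070 K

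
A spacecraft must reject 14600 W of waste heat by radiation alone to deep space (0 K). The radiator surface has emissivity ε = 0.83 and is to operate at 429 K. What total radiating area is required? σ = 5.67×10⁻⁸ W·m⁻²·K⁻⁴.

A ≈ 9.16 m²

P = εσA T⁴ ⇒ A = P/(εσT⁴).
T⁴ = 3.387×10¹⁰ K⁴.
A = 14600/(0.83 × 5.67×10⁻⁸ × 3.387×10¹⁰).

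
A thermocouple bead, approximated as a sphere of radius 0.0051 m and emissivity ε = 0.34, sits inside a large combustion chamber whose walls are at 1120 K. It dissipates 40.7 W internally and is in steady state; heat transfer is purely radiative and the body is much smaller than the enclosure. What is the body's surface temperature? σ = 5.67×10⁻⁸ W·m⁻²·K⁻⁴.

For a small grey body in a large enclosure, net radiated power = εσA(T⁴ − T_w⁴).
Steady state: P = εσA(T⁴ − T_w⁴) with A = 4πr² = 3.269×10⁻⁴ m².
T⁴ = P/(εσA) + T_w⁴ = 40.7/(0.34·5.67×10⁻⁸·3.269×10⁻⁴) + (1120)⁴
    = 6.459×10¹² + 1.574×10¹² = 8.033×10¹² K⁴.

T ≈ 1680 K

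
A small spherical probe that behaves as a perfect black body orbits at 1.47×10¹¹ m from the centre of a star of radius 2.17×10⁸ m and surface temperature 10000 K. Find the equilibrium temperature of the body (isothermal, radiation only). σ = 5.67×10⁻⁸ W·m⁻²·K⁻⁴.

The star's surface emits σT_*⁴; at distance d the flux is S = σT_*⁴(R_*/d)².
S = 5.67×10⁻⁸·(10000)⁴·(2.17×10⁸/1.47×10¹¹)² = 1236 W/m².
For an isothermal sphere T⁴ = (1−a)S/(4σ) = 5.448×10⁹ K⁴.

T ≈ 272 K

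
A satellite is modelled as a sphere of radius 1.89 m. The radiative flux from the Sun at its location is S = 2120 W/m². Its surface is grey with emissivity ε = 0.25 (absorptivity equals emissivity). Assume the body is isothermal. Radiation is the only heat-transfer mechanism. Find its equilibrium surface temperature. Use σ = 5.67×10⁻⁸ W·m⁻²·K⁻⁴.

At equilibrium, absorbed power = emitted power.
Absorbing cross-section = πr² = 11.22 m²; emitting surface = 4πr² = 44.89 m² (ratio 4).
εS·A_cross = εσ·A_surf·T⁴  ⇒  T⁴ = S/(4σ)   (ε cancels).
T⁴ = 2120/(4·5.67×10⁻⁸) = 9.347×10⁹ K⁴.
T = (9.347×10⁹)^(1/4).

T ≈ 311 K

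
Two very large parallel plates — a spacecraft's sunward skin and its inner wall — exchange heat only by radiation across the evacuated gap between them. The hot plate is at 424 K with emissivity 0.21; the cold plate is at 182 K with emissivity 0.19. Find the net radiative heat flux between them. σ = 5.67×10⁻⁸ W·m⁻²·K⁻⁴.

For two infinite grey parallel plates, q = σ(T₁⁴ − T₂⁴)/(1/ε₁ + 1/ε₂ − 1).
T₁⁴ − T₂⁴ = 3.232×10¹⁰ − 1.097×10⁹ = 3.122×10¹⁰ K⁴.
1/ε₁ + 1/ε₂ − 1 = 4.762 + 5.263 − 1 = 9.025.
q = 5.67×10⁻⁸ × 3.122×10¹⁰ / 9.025.

q ≈ 196 W/m²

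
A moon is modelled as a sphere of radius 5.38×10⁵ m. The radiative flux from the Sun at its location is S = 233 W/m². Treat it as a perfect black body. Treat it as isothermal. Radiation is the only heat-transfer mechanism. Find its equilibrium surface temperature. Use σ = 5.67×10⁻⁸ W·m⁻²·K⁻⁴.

At equilibrium, absorbed power = emitted power.
Absorbing cross-section = πr² = 9.093×10¹¹ m²; emitting surface = 4πr² = 3.637×10¹² m² (ratio 4).
S·A_cross = εσ·A_surf·T⁴  ⇒  T⁴ = S/(4σ).
T⁴ = 1.00·233/(4·5.67×10⁻⁸) = 1.027×10⁹ K⁴.
T = (1.027×10⁹)^(1/4).

T ≈ 179 K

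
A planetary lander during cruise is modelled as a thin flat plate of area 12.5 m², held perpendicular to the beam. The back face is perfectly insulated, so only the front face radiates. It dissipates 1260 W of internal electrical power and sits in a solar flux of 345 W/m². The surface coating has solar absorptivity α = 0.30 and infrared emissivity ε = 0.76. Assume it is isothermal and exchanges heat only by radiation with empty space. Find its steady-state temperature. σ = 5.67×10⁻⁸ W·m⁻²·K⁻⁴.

T ≈ 262 K

At steady state, absorbed solar power + internal power = radiated power.
Absorbed: α·S·A_cross = 0.30·345·12.50 = 1294 W (cross-section A).
Total input = 1294 + 1260 = 2554 W.
Radiated: εσ·A_surf·T⁴ with A_surf = A = 12.50 m².
T⁴ = 2554/(0.76·5.67×10⁻⁸·12.50) = 4.741×10⁹ K⁴.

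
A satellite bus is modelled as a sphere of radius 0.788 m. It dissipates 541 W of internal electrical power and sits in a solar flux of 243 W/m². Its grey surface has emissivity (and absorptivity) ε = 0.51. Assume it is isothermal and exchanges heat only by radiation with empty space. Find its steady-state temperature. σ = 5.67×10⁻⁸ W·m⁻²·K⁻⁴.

T ≈ 243 K

At steady state, absorbed solar power + internal power = radiated power.
Absorbed: α·S·A_cross = 0.51·243·1.951 = 241.8 W (cross-section πr²).
Total input = 241.8 + 541 = 782.8 W.
Radiated: εσ·A_surf·T⁴ with A_surf = 4πr² = 7.803 m².
T⁴ = 782.8/(0.51·5.67×10⁻⁸·7.803) = 3.469×10⁹ K⁴.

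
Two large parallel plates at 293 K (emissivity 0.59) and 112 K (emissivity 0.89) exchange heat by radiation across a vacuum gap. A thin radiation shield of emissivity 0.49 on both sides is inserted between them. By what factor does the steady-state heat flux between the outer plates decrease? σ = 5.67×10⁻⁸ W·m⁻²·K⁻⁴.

factor ≈ 2.69

Without shield: q₀ = σΔ(T⁴)/(1/ε₁+1/ε₂−1) with denominator 1.819.
With shield the two gaps are in series; the resistances add: (1/ε₁+1/ε_s−1)+(1/ε_s+1/ε₂−1) = 2.736+2.164 = 4.900.
Heat-flux ratio q₀/q = 4.900/1.819.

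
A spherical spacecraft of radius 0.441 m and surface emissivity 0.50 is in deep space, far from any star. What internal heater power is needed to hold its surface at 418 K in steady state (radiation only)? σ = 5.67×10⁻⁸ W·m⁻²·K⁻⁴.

P = εσ·4πr²·T⁴.
4πr² = 2.444 m²; T⁴ = 3.053×10¹⁰ K⁴.
P = 0.50·5.67×10⁻⁸·2.444·3.053×10¹⁰.

P ≈ 2120 W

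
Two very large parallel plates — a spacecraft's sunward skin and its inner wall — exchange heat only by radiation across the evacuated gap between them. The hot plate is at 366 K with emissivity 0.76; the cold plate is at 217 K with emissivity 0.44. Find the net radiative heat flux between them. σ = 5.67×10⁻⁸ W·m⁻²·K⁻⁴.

q ≈ 344 W/m²

For two infinite grey parallel plates, q = σ(T₁⁴ − T₂⁴)/(1/ε₁ + 1/ε₂ − 1).
T₁⁴ − T₂⁴ = 1.794×10¹⁰ − 2.217×10⁹ = 1.573×10¹⁰ K⁴.
1/ε₁ + 1/ε₂ − 1 = 1.316 + 2.273 − 1 = 2.589.
q = 5.67×10⁻⁸ × 1.573×10¹⁰ / 2.589.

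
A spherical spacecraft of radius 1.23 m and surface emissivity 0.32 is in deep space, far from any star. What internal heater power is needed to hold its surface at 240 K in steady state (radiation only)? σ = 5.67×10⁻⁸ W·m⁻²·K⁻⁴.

P = εσ·4πr²·T⁴.
4πr² = 19.01 m²; T⁴ = 3.318×10⁹ K⁴.
P = 0.32·5.67×10⁻⁸·19.01·3.318×10⁹.

P ≈ 1140 W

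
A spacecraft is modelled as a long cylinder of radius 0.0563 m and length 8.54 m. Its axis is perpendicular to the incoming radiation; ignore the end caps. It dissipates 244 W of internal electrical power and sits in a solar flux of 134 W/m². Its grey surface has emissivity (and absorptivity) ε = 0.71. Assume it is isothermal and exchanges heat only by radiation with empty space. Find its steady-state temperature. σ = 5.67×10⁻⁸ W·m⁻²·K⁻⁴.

At steady state, absorbed solar power + internal power = radiated power.
Absorbed: α·S·A_cross = 0.71·134·0.9616 = 91.49 W (cross-section 2rL).
Total input = 91.49 + 244 = 335.5 W.
Radiated: εσ·A_surf·T⁴ with A_surf = 2πrL = 3.021 m².
T⁴ = 335.5/(0.71·5.67×10⁻⁸·3.021) = 2.759×10⁹ K⁴.

T ≈ 229 K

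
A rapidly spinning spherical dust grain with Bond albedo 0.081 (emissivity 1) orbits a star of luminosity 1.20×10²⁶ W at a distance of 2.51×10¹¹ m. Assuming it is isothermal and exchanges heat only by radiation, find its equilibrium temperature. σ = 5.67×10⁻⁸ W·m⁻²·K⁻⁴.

T ≈ 157 K

First find the stellar flux at distance d: S = L/(4πd²) = 1.20×10²⁶/(4π·(2.51×10¹¹)²) = 151.6 W/m².
For an isothermal sphere, absorbed (1−a)S·πr² = emitted σ·4πr²·T⁴, so T⁴ = (1−a)S/(4σ).
T⁴ = 0.919·151.6/(4·5.67×10⁻⁸) = 6.142×10⁸ K⁴.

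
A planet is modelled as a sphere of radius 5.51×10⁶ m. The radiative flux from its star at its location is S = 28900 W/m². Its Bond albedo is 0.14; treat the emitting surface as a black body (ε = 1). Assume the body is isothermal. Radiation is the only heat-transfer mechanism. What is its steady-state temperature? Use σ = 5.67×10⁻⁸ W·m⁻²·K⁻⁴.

T ≈ 575 K

At equilibrium, absorbed power = emitted power.
Absorbing cross-section = πr² = 9.538×10¹³ m²; emitting surface = 4πr² = 3.815×10¹⁴ m² (ratio 4).
(1−a)S·A_cross = εσ·A_surf·T⁴  ⇒  T⁴ = (1−a)S/(4σ).
T⁴ = 0.860·28900/(4·5.67×10⁻⁸) = 1.096×10¹¹ K⁴.
T = (1.096×10¹¹)^(1/4).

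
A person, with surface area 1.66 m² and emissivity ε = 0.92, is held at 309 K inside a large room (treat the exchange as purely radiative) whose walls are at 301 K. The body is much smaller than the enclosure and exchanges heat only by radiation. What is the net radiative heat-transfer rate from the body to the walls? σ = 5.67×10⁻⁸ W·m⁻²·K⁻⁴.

P_net ≈ 78.6 W

For a small grey body in a large enclosure: P_net = εσA(T_body⁴ − T_wall⁴).
A = 1.66 m²; T_body⁴ − T_wall⁴ = 9.117×10⁹ − 8.209×10⁹ = 9.081×10⁸ K⁴.
|P_net| = 0.92·5.67×10⁻⁸·1.660·9.081×10⁸.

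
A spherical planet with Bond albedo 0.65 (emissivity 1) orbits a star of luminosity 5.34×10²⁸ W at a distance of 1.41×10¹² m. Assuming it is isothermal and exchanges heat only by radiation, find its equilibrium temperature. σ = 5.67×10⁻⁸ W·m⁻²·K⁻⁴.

First find the stellar flux at distance d: S = L/(4πd²) = 5.34×10²⁸/(4π·(1.41×10¹²)²) = 2137 W/m².
For an isothermal sphere, absorbed (1−a)S·πr² = emitted σ·4πr²·T⁴, so T⁴ = (1−a)S/(4σ).
T⁴ = 0.350·2137/(4·5.67×10⁻⁸) = 3.299×10⁹ K⁴.

T ≈ 240 K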